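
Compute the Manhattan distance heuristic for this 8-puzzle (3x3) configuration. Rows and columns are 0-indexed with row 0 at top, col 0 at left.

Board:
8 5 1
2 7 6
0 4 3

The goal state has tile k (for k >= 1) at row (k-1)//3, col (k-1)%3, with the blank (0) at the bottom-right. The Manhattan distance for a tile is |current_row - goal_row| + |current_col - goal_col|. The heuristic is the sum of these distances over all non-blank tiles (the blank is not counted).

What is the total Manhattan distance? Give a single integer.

Answer: 14

Derivation:
Tile 8: at (0,0), goal (2,1), distance |0-2|+|0-1| = 3
Tile 5: at (0,1), goal (1,1), distance |0-1|+|1-1| = 1
Tile 1: at (0,2), goal (0,0), distance |0-0|+|2-0| = 2
Tile 2: at (1,0), goal (0,1), distance |1-0|+|0-1| = 2
Tile 7: at (1,1), goal (2,0), distance |1-2|+|1-0| = 2
Tile 6: at (1,2), goal (1,2), distance |1-1|+|2-2| = 0
Tile 4: at (2,1), goal (1,0), distance |2-1|+|1-0| = 2
Tile 3: at (2,2), goal (0,2), distance |2-0|+|2-2| = 2
Sum: 3 + 1 + 2 + 2 + 2 + 0 + 2 + 2 = 14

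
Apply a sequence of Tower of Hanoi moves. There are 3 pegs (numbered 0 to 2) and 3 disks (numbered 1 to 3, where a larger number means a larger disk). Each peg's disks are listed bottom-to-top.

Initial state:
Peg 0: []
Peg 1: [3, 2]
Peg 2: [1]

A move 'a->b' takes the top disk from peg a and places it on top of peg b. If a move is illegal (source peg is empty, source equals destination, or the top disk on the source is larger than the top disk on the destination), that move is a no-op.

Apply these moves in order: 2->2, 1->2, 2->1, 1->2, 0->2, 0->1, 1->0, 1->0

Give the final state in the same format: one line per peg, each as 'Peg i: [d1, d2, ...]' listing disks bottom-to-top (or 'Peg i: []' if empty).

After move 1 (2->2):
Peg 0: []
Peg 1: [3, 2]
Peg 2: [1]

After move 2 (1->2):
Peg 0: []
Peg 1: [3, 2]
Peg 2: [1]

After move 3 (2->1):
Peg 0: []
Peg 1: [3, 2, 1]
Peg 2: []

After move 4 (1->2):
Peg 0: []
Peg 1: [3, 2]
Peg 2: [1]

After move 5 (0->2):
Peg 0: []
Peg 1: [3, 2]
Peg 2: [1]

After move 6 (0->1):
Peg 0: []
Peg 1: [3, 2]
Peg 2: [1]

After move 7 (1->0):
Peg 0: [2]
Peg 1: [3]
Peg 2: [1]

After move 8 (1->0):
Peg 0: [2]
Peg 1: [3]
Peg 2: [1]

Answer: Peg 0: [2]
Peg 1: [3]
Peg 2: [1]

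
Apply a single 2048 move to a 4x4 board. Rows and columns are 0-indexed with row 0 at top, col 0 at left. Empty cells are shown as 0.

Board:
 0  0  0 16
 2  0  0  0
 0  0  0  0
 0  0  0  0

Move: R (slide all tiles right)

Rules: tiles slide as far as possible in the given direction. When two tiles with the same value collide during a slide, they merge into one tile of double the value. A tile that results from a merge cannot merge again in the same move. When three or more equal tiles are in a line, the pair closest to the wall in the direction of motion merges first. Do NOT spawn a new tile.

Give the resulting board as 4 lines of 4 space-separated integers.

Answer:  0  0  0 16
 0  0  0  2
 0  0  0  0
 0  0  0  0

Derivation:
Slide right:
row 0: [0, 0, 0, 16] -> [0, 0, 0, 16]
row 1: [2, 0, 0, 0] -> [0, 0, 0, 2]
row 2: [0, 0, 0, 0] -> [0, 0, 0, 0]
row 3: [0, 0, 0, 0] -> [0, 0, 0, 0]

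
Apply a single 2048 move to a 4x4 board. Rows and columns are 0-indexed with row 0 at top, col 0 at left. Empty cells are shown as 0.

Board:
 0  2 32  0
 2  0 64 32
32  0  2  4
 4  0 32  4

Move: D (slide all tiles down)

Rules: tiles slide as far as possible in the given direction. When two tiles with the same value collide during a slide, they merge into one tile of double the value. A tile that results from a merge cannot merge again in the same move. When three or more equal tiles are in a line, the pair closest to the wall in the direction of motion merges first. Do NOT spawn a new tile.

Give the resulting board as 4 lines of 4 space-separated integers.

Slide down:
col 0: [0, 2, 32, 4] -> [0, 2, 32, 4]
col 1: [2, 0, 0, 0] -> [0, 0, 0, 2]
col 2: [32, 64, 2, 32] -> [32, 64, 2, 32]
col 3: [0, 32, 4, 4] -> [0, 0, 32, 8]

Answer:  0  0 32  0
 2  0 64  0
32  0  2 32
 4  2 32  8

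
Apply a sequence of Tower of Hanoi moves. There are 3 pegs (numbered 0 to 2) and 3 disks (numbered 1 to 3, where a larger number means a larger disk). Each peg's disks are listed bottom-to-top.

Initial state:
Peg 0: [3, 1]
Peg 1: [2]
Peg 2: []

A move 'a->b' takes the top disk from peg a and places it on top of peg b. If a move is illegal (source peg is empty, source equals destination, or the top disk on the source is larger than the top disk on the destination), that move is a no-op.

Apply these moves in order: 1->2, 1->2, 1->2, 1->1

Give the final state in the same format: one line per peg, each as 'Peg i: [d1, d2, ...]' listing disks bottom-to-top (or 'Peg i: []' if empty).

Answer: Peg 0: [3, 1]
Peg 1: []
Peg 2: [2]

Derivation:
After move 1 (1->2):
Peg 0: [3, 1]
Peg 1: []
Peg 2: [2]

After move 2 (1->2):
Peg 0: [3, 1]
Peg 1: []
Peg 2: [2]

After move 3 (1->2):
Peg 0: [3, 1]
Peg 1: []
Peg 2: [2]

After move 4 (1->1):
Peg 0: [3, 1]
Peg 1: []
Peg 2: [2]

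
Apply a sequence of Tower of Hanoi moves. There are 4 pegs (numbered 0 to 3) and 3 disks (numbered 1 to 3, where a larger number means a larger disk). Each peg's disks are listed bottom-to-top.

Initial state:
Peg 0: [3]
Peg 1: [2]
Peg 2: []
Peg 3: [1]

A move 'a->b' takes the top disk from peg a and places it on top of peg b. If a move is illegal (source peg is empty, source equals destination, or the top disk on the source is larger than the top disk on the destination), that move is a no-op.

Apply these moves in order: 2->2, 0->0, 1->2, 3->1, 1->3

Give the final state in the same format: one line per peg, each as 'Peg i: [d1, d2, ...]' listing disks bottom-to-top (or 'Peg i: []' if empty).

Answer: Peg 0: [3]
Peg 1: []
Peg 2: [2]
Peg 3: [1]

Derivation:
After move 1 (2->2):
Peg 0: [3]
Peg 1: [2]
Peg 2: []
Peg 3: [1]

After move 2 (0->0):
Peg 0: [3]
Peg 1: [2]
Peg 2: []
Peg 3: [1]

After move 3 (1->2):
Peg 0: [3]
Peg 1: []
Peg 2: [2]
Peg 3: [1]

After move 4 (3->1):
Peg 0: [3]
Peg 1: [1]
Peg 2: [2]
Peg 3: []

After move 5 (1->3):
Peg 0: [3]
Peg 1: []
Peg 2: [2]
Peg 3: [1]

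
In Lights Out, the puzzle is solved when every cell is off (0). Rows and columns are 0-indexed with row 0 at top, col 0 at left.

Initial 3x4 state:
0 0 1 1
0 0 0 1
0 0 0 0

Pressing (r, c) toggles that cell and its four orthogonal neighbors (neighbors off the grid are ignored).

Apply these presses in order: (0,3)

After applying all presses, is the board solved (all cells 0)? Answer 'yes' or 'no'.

After press 1 at (0,3):
0 0 0 0
0 0 0 0
0 0 0 0

Lights still on: 0

Answer: yes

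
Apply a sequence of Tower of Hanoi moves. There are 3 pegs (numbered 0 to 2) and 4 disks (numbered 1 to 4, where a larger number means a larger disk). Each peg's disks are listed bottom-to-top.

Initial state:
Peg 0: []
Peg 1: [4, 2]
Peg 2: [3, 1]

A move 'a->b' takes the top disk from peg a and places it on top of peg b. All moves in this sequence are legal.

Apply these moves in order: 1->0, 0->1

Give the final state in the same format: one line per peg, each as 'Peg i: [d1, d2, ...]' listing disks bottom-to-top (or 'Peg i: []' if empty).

After move 1 (1->0):
Peg 0: [2]
Peg 1: [4]
Peg 2: [3, 1]

After move 2 (0->1):
Peg 0: []
Peg 1: [4, 2]
Peg 2: [3, 1]

Answer: Peg 0: []
Peg 1: [4, 2]
Peg 2: [3, 1]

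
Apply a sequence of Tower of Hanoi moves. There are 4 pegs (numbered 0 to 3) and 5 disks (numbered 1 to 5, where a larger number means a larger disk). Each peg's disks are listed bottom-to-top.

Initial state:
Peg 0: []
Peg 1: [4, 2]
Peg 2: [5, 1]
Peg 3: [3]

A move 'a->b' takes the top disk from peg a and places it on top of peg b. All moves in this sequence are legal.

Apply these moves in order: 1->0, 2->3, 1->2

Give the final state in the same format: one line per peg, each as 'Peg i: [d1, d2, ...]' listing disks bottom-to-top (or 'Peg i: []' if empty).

After move 1 (1->0):
Peg 0: [2]
Peg 1: [4]
Peg 2: [5, 1]
Peg 3: [3]

After move 2 (2->3):
Peg 0: [2]
Peg 1: [4]
Peg 2: [5]
Peg 3: [3, 1]

After move 3 (1->2):
Peg 0: [2]
Peg 1: []
Peg 2: [5, 4]
Peg 3: [3, 1]

Answer: Peg 0: [2]
Peg 1: []
Peg 2: [5, 4]
Peg 3: [3, 1]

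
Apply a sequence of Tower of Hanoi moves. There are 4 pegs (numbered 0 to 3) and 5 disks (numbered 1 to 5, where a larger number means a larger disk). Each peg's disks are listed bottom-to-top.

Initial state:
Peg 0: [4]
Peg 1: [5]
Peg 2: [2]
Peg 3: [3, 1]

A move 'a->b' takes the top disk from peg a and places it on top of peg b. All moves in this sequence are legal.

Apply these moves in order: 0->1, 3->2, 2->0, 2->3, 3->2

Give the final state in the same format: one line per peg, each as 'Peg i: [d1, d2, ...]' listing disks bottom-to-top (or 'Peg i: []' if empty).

After move 1 (0->1):
Peg 0: []
Peg 1: [5, 4]
Peg 2: [2]
Peg 3: [3, 1]

After move 2 (3->2):
Peg 0: []
Peg 1: [5, 4]
Peg 2: [2, 1]
Peg 3: [3]

After move 3 (2->0):
Peg 0: [1]
Peg 1: [5, 4]
Peg 2: [2]
Peg 3: [3]

After move 4 (2->3):
Peg 0: [1]
Peg 1: [5, 4]
Peg 2: []
Peg 3: [3, 2]

After move 5 (3->2):
Peg 0: [1]
Peg 1: [5, 4]
Peg 2: [2]
Peg 3: [3]

Answer: Peg 0: [1]
Peg 1: [5, 4]
Peg 2: [2]
Peg 3: [3]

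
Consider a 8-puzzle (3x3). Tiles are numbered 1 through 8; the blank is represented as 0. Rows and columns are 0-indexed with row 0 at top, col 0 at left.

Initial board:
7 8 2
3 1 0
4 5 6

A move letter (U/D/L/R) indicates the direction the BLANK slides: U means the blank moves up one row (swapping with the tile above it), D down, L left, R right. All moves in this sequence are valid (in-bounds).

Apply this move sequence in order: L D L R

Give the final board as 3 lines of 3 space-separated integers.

After move 1 (L):
7 8 2
3 0 1
4 5 6

After move 2 (D):
7 8 2
3 5 1
4 0 6

After move 3 (L):
7 8 2
3 5 1
0 4 6

After move 4 (R):
7 8 2
3 5 1
4 0 6

Answer: 7 8 2
3 5 1
4 0 6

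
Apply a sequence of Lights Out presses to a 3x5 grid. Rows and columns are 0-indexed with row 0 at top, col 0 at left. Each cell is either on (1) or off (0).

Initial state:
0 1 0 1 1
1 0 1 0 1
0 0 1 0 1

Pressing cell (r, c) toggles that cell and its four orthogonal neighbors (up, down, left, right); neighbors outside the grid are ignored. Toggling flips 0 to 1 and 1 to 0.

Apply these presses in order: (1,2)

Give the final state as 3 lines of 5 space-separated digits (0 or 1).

After press 1 at (1,2):
0 1 1 1 1
1 1 0 1 1
0 0 0 0 1

Answer: 0 1 1 1 1
1 1 0 1 1
0 0 0 0 1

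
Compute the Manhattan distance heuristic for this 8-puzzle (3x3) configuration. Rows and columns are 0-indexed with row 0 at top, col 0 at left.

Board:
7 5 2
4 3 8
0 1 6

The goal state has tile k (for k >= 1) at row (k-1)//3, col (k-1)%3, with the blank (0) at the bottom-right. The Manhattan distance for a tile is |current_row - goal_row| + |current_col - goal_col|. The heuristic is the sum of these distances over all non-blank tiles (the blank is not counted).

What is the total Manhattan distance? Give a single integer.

Answer: 12

Derivation:
Tile 7: at (0,0), goal (2,0), distance |0-2|+|0-0| = 2
Tile 5: at (0,1), goal (1,1), distance |0-1|+|1-1| = 1
Tile 2: at (0,2), goal (0,1), distance |0-0|+|2-1| = 1
Tile 4: at (1,0), goal (1,0), distance |1-1|+|0-0| = 0
Tile 3: at (1,1), goal (0,2), distance |1-0|+|1-2| = 2
Tile 8: at (1,2), goal (2,1), distance |1-2|+|2-1| = 2
Tile 1: at (2,1), goal (0,0), distance |2-0|+|1-0| = 3
Tile 6: at (2,2), goal (1,2), distance |2-1|+|2-2| = 1
Sum: 2 + 1 + 1 + 0 + 2 + 2 + 3 + 1 = 12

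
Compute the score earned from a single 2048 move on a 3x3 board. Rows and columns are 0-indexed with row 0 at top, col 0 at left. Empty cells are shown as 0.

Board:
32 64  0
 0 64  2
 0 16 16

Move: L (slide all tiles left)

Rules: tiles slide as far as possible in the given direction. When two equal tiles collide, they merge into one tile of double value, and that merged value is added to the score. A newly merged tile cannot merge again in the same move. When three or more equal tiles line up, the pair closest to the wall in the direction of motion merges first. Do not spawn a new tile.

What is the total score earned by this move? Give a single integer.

Answer: 32

Derivation:
Slide left:
row 0: [32, 64, 0] -> [32, 64, 0]  score +0 (running 0)
row 1: [0, 64, 2] -> [64, 2, 0]  score +0 (running 0)
row 2: [0, 16, 16] -> [32, 0, 0]  score +32 (running 32)
Board after move:
32 64  0
64  2  0
32  0  0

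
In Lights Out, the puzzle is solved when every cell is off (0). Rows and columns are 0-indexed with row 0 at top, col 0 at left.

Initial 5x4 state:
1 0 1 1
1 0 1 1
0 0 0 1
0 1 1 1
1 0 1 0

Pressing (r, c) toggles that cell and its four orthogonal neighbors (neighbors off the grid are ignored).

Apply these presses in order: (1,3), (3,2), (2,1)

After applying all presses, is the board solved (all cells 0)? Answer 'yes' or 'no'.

Answer: no

Derivation:
After press 1 at (1,3):
1 0 1 0
1 0 0 0
0 0 0 0
0 1 1 1
1 0 1 0

After press 2 at (3,2):
1 0 1 0
1 0 0 0
0 0 1 0
0 0 0 0
1 0 0 0

After press 3 at (2,1):
1 0 1 0
1 1 0 0
1 1 0 0
0 1 0 0
1 0 0 0

Lights still on: 8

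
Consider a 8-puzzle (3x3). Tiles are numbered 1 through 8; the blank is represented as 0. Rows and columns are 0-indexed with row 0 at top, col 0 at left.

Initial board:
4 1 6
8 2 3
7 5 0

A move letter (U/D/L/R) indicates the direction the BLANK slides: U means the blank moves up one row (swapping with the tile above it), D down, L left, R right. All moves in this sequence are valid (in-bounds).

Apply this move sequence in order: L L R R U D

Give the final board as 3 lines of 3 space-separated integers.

After move 1 (L):
4 1 6
8 2 3
7 0 5

After move 2 (L):
4 1 6
8 2 3
0 7 5

After move 3 (R):
4 1 6
8 2 3
7 0 5

After move 4 (R):
4 1 6
8 2 3
7 5 0

After move 5 (U):
4 1 6
8 2 0
7 5 3

After move 6 (D):
4 1 6
8 2 3
7 5 0

Answer: 4 1 6
8 2 3
7 5 0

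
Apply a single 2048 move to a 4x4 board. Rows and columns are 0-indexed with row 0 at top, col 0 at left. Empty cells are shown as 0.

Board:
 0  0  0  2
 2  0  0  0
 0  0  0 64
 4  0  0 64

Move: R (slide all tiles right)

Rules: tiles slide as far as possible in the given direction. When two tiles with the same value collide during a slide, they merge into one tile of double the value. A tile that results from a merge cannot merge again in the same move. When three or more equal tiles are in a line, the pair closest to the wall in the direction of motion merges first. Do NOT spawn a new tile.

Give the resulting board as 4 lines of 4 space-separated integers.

Answer:  0  0  0  2
 0  0  0  2
 0  0  0 64
 0  0  4 64

Derivation:
Slide right:
row 0: [0, 0, 0, 2] -> [0, 0, 0, 2]
row 1: [2, 0, 0, 0] -> [0, 0, 0, 2]
row 2: [0, 0, 0, 64] -> [0, 0, 0, 64]
row 3: [4, 0, 0, 64] -> [0, 0, 4, 64]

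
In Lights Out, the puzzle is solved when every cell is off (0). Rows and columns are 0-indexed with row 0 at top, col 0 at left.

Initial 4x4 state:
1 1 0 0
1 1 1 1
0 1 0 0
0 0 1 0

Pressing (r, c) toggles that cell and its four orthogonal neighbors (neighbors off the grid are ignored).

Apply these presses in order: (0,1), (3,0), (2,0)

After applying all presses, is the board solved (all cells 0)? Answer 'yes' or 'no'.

Answer: no

Derivation:
After press 1 at (0,1):
0 0 1 0
1 0 1 1
0 1 0 0
0 0 1 0

After press 2 at (3,0):
0 0 1 0
1 0 1 1
1 1 0 0
1 1 1 0

After press 3 at (2,0):
0 0 1 0
0 0 1 1
0 0 0 0
0 1 1 0

Lights still on: 5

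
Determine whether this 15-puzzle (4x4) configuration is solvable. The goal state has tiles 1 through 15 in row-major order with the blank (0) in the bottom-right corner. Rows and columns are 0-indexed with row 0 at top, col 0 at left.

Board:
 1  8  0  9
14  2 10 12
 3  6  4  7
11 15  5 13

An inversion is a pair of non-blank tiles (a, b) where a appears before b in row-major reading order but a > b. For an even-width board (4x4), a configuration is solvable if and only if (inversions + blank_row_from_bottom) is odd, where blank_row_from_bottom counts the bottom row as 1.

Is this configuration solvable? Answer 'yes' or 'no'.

Answer: yes

Derivation:
Inversions: 39
Blank is in row 0 (0-indexed from top), which is row 4 counting from the bottom (bottom = 1).
39 + 4 = 43, which is odd, so the puzzle is solvable.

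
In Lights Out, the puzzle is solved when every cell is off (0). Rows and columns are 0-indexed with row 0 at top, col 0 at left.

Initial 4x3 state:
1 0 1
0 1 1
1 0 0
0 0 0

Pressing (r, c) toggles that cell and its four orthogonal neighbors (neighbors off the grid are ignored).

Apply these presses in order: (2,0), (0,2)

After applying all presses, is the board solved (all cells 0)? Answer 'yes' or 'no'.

After press 1 at (2,0):
1 0 1
1 1 1
0 1 0
1 0 0

After press 2 at (0,2):
1 1 0
1 1 0
0 1 0
1 0 0

Lights still on: 6

Answer: no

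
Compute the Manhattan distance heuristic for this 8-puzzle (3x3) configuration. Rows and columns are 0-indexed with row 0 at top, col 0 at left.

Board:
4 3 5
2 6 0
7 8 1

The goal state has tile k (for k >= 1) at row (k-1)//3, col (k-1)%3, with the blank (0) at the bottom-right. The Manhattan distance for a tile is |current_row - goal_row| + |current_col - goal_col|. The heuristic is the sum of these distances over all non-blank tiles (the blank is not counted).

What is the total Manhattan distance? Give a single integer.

Answer: 11

Derivation:
Tile 4: at (0,0), goal (1,0), distance |0-1|+|0-0| = 1
Tile 3: at (0,1), goal (0,2), distance |0-0|+|1-2| = 1
Tile 5: at (0,2), goal (1,1), distance |0-1|+|2-1| = 2
Tile 2: at (1,0), goal (0,1), distance |1-0|+|0-1| = 2
Tile 6: at (1,1), goal (1,2), distance |1-1|+|1-2| = 1
Tile 7: at (2,0), goal (2,0), distance |2-2|+|0-0| = 0
Tile 8: at (2,1), goal (2,1), distance |2-2|+|1-1| = 0
Tile 1: at (2,2), goal (0,0), distance |2-0|+|2-0| = 4
Sum: 1 + 1 + 2 + 2 + 1 + 0 + 0 + 4 = 11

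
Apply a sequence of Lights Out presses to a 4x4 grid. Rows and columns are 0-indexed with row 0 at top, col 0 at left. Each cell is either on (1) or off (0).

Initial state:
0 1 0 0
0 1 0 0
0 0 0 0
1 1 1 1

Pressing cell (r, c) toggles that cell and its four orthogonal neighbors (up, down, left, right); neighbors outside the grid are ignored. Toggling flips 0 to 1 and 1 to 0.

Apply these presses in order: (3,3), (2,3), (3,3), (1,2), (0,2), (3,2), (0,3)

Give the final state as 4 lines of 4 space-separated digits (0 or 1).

Answer: 0 0 1 0
0 0 0 1
0 0 1 1
1 0 0 1

Derivation:
After press 1 at (3,3):
0 1 0 0
0 1 0 0
0 0 0 1
1 1 0 0

After press 2 at (2,3):
0 1 0 0
0 1 0 1
0 0 1 0
1 1 0 1

After press 3 at (3,3):
0 1 0 0
0 1 0 1
0 0 1 1
1 1 1 0

After press 4 at (1,2):
0 1 1 0
0 0 1 0
0 0 0 1
1 1 1 0

After press 5 at (0,2):
0 0 0 1
0 0 0 0
0 0 0 1
1 1 1 0

After press 6 at (3,2):
0 0 0 1
0 0 0 0
0 0 1 1
1 0 0 1

After press 7 at (0,3):
0 0 1 0
0 0 0 1
0 0 1 1
1 0 0 1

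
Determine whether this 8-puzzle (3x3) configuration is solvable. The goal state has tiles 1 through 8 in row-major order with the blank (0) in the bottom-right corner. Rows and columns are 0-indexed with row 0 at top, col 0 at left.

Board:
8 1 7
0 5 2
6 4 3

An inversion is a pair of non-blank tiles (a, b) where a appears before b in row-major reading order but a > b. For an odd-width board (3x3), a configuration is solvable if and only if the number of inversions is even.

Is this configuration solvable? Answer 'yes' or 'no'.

Inversions (pairs i<j in row-major order where tile[i] > tile[j] > 0): 18
18 is even, so the puzzle is solvable.

Answer: yes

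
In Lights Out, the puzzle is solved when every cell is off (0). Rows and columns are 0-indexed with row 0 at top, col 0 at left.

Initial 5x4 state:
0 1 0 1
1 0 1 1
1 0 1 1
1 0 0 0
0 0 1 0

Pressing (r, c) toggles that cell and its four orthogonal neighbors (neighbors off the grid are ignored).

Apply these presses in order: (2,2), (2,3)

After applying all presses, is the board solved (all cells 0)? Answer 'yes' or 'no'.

After press 1 at (2,2):
0 1 0 1
1 0 0 1
1 1 0 0
1 0 1 0
0 0 1 0

After press 2 at (2,3):
0 1 0 1
1 0 0 0
1 1 1 1
1 0 1 1
0 0 1 0

Lights still on: 11

Answer: no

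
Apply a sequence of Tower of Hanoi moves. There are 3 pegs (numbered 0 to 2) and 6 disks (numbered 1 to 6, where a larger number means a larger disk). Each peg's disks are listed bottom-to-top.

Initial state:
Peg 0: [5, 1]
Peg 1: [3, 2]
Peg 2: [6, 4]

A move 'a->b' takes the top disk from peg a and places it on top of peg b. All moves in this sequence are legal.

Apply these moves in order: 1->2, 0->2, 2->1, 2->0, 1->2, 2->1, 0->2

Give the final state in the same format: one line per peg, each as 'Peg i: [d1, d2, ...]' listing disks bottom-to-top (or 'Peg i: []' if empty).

Answer: Peg 0: [5]
Peg 1: [3, 1]
Peg 2: [6, 4, 2]

Derivation:
After move 1 (1->2):
Peg 0: [5, 1]
Peg 1: [3]
Peg 2: [6, 4, 2]

After move 2 (0->2):
Peg 0: [5]
Peg 1: [3]
Peg 2: [6, 4, 2, 1]

After move 3 (2->1):
Peg 0: [5]
Peg 1: [3, 1]
Peg 2: [6, 4, 2]

After move 4 (2->0):
Peg 0: [5, 2]
Peg 1: [3, 1]
Peg 2: [6, 4]

After move 5 (1->2):
Peg 0: [5, 2]
Peg 1: [3]
Peg 2: [6, 4, 1]

After move 6 (2->1):
Peg 0: [5, 2]
Peg 1: [3, 1]
Peg 2: [6, 4]

After move 7 (0->2):
Peg 0: [5]
Peg 1: [3, 1]
Peg 2: [6, 4, 2]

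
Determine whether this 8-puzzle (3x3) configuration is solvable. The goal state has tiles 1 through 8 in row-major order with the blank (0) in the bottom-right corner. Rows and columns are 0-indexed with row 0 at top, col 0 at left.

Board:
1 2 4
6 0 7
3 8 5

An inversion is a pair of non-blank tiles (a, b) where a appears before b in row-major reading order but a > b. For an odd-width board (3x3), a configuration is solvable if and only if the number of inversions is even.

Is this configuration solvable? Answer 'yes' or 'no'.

Inversions (pairs i<j in row-major order where tile[i] > tile[j] > 0): 6
6 is even, so the puzzle is solvable.

Answer: yes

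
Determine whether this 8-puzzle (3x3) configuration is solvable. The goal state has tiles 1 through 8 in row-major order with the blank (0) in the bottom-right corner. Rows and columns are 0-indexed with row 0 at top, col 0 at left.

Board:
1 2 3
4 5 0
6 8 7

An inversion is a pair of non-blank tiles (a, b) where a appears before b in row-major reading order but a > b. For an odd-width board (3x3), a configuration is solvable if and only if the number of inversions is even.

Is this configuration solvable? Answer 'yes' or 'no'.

Answer: no

Derivation:
Inversions (pairs i<j in row-major order where tile[i] > tile[j] > 0): 1
1 is odd, so the puzzle is not solvable.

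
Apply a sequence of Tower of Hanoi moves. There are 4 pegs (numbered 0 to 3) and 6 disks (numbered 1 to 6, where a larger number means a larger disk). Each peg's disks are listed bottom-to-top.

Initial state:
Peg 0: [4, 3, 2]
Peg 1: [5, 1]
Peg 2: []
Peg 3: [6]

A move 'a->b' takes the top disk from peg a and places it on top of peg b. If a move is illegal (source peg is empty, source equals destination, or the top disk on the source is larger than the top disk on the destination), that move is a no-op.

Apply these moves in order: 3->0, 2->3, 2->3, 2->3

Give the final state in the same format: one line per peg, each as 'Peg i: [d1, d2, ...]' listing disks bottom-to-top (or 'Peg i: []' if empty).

Answer: Peg 0: [4, 3, 2]
Peg 1: [5, 1]
Peg 2: []
Peg 3: [6]

Derivation:
After move 1 (3->0):
Peg 0: [4, 3, 2]
Peg 1: [5, 1]
Peg 2: []
Peg 3: [6]

After move 2 (2->3):
Peg 0: [4, 3, 2]
Peg 1: [5, 1]
Peg 2: []
Peg 3: [6]

After move 3 (2->3):
Peg 0: [4, 3, 2]
Peg 1: [5, 1]
Peg 2: []
Peg 3: [6]

After move 4 (2->3):
Peg 0: [4, 3, 2]
Peg 1: [5, 1]
Peg 2: []
Peg 3: [6]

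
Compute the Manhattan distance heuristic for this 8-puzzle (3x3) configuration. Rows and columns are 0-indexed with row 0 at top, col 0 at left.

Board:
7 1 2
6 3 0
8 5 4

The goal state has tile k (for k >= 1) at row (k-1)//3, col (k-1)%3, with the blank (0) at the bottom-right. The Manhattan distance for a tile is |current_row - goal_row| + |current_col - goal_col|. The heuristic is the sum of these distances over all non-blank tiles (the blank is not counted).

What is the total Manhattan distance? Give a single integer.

Tile 7: (0,0)->(2,0) = 2
Tile 1: (0,1)->(0,0) = 1
Tile 2: (0,2)->(0,1) = 1
Tile 6: (1,0)->(1,2) = 2
Tile 3: (1,1)->(0,2) = 2
Tile 8: (2,0)->(2,1) = 1
Tile 5: (2,1)->(1,1) = 1
Tile 4: (2,2)->(1,0) = 3
Sum: 2 + 1 + 1 + 2 + 2 + 1 + 1 + 3 = 13

Answer: 13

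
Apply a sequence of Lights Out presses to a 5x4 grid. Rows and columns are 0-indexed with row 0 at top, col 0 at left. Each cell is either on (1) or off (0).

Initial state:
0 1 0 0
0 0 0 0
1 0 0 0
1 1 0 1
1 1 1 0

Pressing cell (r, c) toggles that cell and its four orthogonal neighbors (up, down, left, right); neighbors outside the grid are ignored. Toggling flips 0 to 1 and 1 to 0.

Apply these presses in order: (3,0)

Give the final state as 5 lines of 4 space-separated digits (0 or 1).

Answer: 0 1 0 0
0 0 0 0
0 0 0 0
0 0 0 1
0 1 1 0

Derivation:
After press 1 at (3,0):
0 1 0 0
0 0 0 0
0 0 0 0
0 0 0 1
0 1 1 0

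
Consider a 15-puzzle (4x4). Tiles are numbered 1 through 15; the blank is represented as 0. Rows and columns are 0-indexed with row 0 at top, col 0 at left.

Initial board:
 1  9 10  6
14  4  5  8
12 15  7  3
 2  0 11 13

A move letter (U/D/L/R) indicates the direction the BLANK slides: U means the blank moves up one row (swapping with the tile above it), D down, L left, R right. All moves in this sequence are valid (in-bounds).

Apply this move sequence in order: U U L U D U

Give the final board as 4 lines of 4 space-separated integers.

Answer:  0  9 10  6
 1 14  5  8
12  4  7  3
 2 15 11 13

Derivation:
After move 1 (U):
 1  9 10  6
14  4  5  8
12  0  7  3
 2 15 11 13

After move 2 (U):
 1  9 10  6
14  0  5  8
12  4  7  3
 2 15 11 13

After move 3 (L):
 1  9 10  6
 0 14  5  8
12  4  7  3
 2 15 11 13

After move 4 (U):
 0  9 10  6
 1 14  5  8
12  4  7  3
 2 15 11 13

After move 5 (D):
 1  9 10  6
 0 14  5  8
12  4  7  3
 2 15 11 13

After move 6 (U):
 0  9 10  6
 1 14  5  8
12  4  7  3
 2 15 11 13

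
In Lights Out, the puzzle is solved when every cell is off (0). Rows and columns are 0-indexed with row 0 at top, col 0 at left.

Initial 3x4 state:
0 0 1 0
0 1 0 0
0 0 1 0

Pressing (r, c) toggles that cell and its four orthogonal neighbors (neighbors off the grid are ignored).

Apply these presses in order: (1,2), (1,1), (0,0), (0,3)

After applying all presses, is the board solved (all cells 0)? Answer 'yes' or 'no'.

After press 1 at (1,2):
0 0 0 0
0 0 1 1
0 0 0 0

After press 2 at (1,1):
0 1 0 0
1 1 0 1
0 1 0 0

After press 3 at (0,0):
1 0 0 0
0 1 0 1
0 1 0 0

After press 4 at (0,3):
1 0 1 1
0 1 0 0
0 1 0 0

Lights still on: 5

Answer: no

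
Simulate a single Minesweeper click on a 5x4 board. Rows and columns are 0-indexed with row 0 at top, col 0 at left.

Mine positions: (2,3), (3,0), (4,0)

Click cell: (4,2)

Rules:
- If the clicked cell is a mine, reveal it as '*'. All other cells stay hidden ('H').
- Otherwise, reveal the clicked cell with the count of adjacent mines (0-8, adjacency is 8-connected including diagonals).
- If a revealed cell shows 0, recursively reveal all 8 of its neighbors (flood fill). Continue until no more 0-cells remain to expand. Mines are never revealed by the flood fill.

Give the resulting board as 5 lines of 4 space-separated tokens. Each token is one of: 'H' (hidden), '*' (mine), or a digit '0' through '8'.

H H H H
H H H H
H H H H
H 2 1 1
H 2 0 0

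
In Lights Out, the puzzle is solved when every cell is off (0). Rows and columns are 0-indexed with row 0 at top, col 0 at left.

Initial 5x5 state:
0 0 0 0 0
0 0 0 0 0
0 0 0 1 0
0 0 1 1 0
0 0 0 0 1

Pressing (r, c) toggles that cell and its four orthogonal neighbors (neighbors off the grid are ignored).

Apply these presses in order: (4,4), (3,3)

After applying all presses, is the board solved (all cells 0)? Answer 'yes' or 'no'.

After press 1 at (4,4):
0 0 0 0 0
0 0 0 0 0
0 0 0 1 0
0 0 1 1 1
0 0 0 1 0

After press 2 at (3,3):
0 0 0 0 0
0 0 0 0 0
0 0 0 0 0
0 0 0 0 0
0 0 0 0 0

Lights still on: 0

Answer: yes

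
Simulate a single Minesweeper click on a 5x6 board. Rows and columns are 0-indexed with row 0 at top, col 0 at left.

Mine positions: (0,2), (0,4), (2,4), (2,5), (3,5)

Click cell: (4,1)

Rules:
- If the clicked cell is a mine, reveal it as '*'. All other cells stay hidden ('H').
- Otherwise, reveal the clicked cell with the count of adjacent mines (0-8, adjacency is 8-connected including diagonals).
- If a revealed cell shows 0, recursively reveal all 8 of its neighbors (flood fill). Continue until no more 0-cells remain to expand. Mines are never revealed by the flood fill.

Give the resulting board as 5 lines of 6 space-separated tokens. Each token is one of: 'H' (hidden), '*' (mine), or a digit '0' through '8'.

0 1 H H H H
0 1 1 3 H H
0 0 0 1 H H
0 0 0 1 3 H
0 0 0 0 1 H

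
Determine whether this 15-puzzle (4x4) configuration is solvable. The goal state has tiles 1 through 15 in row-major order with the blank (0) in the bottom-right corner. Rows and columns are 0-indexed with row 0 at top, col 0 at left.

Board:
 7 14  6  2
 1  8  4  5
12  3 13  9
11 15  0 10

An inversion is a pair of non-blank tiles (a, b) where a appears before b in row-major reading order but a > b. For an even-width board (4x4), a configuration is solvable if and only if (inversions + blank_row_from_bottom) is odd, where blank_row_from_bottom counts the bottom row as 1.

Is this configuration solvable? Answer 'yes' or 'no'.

Answer: yes

Derivation:
Inversions: 38
Blank is in row 3 (0-indexed from top), which is row 1 counting from the bottom (bottom = 1).
38 + 1 = 39, which is odd, so the puzzle is solvable.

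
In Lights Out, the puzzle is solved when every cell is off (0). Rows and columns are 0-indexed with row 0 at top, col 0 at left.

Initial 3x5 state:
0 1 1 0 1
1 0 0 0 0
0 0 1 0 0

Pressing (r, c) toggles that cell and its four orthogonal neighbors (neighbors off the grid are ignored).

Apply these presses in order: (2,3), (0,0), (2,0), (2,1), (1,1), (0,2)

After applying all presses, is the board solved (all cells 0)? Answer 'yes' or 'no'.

After press 1 at (2,3):
0 1 1 0 1
1 0 0 1 0
0 0 0 1 1

After press 2 at (0,0):
1 0 1 0 1
0 0 0 1 0
0 0 0 1 1

After press 3 at (2,0):
1 0 1 0 1
1 0 0 1 0
1 1 0 1 1

After press 4 at (2,1):
1 0 1 0 1
1 1 0 1 0
0 0 1 1 1

After press 5 at (1,1):
1 1 1 0 1
0 0 1 1 0
0 1 1 1 1

After press 6 at (0,2):
1 0 0 1 1
0 0 0 1 0
0 1 1 1 1

Lights still on: 8

Answer: no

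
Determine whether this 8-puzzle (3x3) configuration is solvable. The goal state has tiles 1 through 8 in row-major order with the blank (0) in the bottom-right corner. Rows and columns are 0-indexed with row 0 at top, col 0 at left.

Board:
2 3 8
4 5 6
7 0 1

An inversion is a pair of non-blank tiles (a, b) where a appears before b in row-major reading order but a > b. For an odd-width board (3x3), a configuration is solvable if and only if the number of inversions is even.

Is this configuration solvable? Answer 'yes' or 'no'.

Inversions (pairs i<j in row-major order where tile[i] > tile[j] > 0): 11
11 is odd, so the puzzle is not solvable.

Answer: no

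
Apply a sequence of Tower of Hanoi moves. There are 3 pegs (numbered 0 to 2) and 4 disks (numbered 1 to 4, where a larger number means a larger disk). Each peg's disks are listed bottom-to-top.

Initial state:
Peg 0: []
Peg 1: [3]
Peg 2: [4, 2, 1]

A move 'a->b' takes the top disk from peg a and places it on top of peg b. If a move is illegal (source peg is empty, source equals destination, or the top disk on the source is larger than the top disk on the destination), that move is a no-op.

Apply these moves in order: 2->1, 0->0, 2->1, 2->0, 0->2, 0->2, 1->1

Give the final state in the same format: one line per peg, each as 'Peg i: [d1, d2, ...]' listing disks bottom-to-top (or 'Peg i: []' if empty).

Answer: Peg 0: []
Peg 1: [3, 1]
Peg 2: [4, 2]

Derivation:
After move 1 (2->1):
Peg 0: []
Peg 1: [3, 1]
Peg 2: [4, 2]

After move 2 (0->0):
Peg 0: []
Peg 1: [3, 1]
Peg 2: [4, 2]

After move 3 (2->1):
Peg 0: []
Peg 1: [3, 1]
Peg 2: [4, 2]

After move 4 (2->0):
Peg 0: [2]
Peg 1: [3, 1]
Peg 2: [4]

After move 5 (0->2):
Peg 0: []
Peg 1: [3, 1]
Peg 2: [4, 2]

After move 6 (0->2):
Peg 0: []
Peg 1: [3, 1]
Peg 2: [4, 2]

After move 7 (1->1):
Peg 0: []
Peg 1: [3, 1]
Peg 2: [4, 2]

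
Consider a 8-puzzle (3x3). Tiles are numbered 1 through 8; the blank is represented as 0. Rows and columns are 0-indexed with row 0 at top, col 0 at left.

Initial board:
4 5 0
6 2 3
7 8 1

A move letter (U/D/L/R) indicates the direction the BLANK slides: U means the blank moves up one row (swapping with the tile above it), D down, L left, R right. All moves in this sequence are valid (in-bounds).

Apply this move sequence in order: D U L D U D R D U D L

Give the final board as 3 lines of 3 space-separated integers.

Answer: 4 2 5
6 3 1
7 0 8

Derivation:
After move 1 (D):
4 5 3
6 2 0
7 8 1

After move 2 (U):
4 5 0
6 2 3
7 8 1

After move 3 (L):
4 0 5
6 2 3
7 8 1

After move 4 (D):
4 2 5
6 0 3
7 8 1

After move 5 (U):
4 0 5
6 2 3
7 8 1

After move 6 (D):
4 2 5
6 0 3
7 8 1

After move 7 (R):
4 2 5
6 3 0
7 8 1

After move 8 (D):
4 2 5
6 3 1
7 8 0

After move 9 (U):
4 2 5
6 3 0
7 8 1

After move 10 (D):
4 2 5
6 3 1
7 8 0

After move 11 (L):
4 2 5
6 3 1
7 0 8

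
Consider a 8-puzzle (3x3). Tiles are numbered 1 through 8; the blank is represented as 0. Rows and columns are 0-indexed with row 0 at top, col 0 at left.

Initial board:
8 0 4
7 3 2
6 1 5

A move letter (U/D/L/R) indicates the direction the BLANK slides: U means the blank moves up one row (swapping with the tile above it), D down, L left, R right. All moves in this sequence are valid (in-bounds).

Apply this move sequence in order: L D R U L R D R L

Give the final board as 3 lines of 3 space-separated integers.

After move 1 (L):
0 8 4
7 3 2
6 1 5

After move 2 (D):
7 8 4
0 3 2
6 1 5

After move 3 (R):
7 8 4
3 0 2
6 1 5

After move 4 (U):
7 0 4
3 8 2
6 1 5

After move 5 (L):
0 7 4
3 8 2
6 1 5

After move 6 (R):
7 0 4
3 8 2
6 1 5

After move 7 (D):
7 8 4
3 0 2
6 1 5

After move 8 (R):
7 8 4
3 2 0
6 1 5

After move 9 (L):
7 8 4
3 0 2
6 1 5

Answer: 7 8 4
3 0 2
6 1 5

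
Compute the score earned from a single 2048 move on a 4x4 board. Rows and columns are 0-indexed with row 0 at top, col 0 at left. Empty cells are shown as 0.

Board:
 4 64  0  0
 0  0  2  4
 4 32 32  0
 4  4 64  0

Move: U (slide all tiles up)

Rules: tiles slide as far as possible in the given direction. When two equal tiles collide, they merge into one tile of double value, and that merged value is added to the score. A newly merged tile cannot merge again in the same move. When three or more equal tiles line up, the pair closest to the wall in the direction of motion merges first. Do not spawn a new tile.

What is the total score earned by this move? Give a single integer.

Answer: 8

Derivation:
Slide up:
col 0: [4, 0, 4, 4] -> [8, 4, 0, 0]  score +8 (running 8)
col 1: [64, 0, 32, 4] -> [64, 32, 4, 0]  score +0 (running 8)
col 2: [0, 2, 32, 64] -> [2, 32, 64, 0]  score +0 (running 8)
col 3: [0, 4, 0, 0] -> [4, 0, 0, 0]  score +0 (running 8)
Board after move:
 8 64  2  4
 4 32 32  0
 0  4 64  0
 0  0  0  0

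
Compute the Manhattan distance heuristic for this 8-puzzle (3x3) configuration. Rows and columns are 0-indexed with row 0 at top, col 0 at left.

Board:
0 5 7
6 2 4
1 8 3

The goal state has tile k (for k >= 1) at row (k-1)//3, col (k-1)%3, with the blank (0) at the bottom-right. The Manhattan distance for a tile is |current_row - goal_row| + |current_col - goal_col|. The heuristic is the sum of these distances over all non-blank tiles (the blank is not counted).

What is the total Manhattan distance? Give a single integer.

Tile 5: at (0,1), goal (1,1), distance |0-1|+|1-1| = 1
Tile 7: at (0,2), goal (2,0), distance |0-2|+|2-0| = 4
Tile 6: at (1,0), goal (1,2), distance |1-1|+|0-2| = 2
Tile 2: at (1,1), goal (0,1), distance |1-0|+|1-1| = 1
Tile 4: at (1,2), goal (1,0), distance |1-1|+|2-0| = 2
Tile 1: at (2,0), goal (0,0), distance |2-0|+|0-0| = 2
Tile 8: at (2,1), goal (2,1), distance |2-2|+|1-1| = 0
Tile 3: at (2,2), goal (0,2), distance |2-0|+|2-2| = 2
Sum: 1 + 4 + 2 + 1 + 2 + 2 + 0 + 2 = 14

Answer: 14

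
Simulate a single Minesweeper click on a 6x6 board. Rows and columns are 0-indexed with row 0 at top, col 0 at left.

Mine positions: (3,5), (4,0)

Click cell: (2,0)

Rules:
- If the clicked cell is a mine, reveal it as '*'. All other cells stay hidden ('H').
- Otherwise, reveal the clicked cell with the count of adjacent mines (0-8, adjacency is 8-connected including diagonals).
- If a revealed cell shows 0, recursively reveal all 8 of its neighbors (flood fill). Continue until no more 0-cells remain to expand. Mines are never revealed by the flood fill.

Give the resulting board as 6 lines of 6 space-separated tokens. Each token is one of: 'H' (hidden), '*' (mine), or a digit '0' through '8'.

0 0 0 0 0 0
0 0 0 0 0 0
0 0 0 0 1 1
1 1 0 0 1 H
H 1 0 0 1 1
H 1 0 0 0 0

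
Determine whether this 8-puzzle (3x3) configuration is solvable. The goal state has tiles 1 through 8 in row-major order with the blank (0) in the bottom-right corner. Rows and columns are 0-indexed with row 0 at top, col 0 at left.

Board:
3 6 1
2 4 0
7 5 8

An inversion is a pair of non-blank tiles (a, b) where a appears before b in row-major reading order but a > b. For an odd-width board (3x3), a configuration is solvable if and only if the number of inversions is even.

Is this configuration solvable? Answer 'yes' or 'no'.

Answer: no

Derivation:
Inversions (pairs i<j in row-major order where tile[i] > tile[j] > 0): 7
7 is odd, so the puzzle is not solvable.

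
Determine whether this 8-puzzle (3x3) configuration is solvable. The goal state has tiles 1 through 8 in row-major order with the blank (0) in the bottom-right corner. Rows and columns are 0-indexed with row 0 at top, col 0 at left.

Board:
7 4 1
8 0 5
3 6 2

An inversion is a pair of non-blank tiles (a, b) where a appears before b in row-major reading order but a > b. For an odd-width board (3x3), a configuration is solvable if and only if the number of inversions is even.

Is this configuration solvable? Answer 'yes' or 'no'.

Answer: no

Derivation:
Inversions (pairs i<j in row-major order where tile[i] > tile[j] > 0): 17
17 is odd, so the puzzle is not solvable.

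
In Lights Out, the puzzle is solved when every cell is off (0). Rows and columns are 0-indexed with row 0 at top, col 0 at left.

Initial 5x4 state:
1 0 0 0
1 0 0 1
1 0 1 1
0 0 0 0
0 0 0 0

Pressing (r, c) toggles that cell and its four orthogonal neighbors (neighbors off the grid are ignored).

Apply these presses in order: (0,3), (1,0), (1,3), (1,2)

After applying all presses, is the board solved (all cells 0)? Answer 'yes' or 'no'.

After press 1 at (0,3):
1 0 1 1
1 0 0 0
1 0 1 1
0 0 0 0
0 0 0 0

After press 2 at (1,0):
0 0 1 1
0 1 0 0
0 0 1 1
0 0 0 0
0 0 0 0

After press 3 at (1,3):
0 0 1 0
0 1 1 1
0 0 1 0
0 0 0 0
0 0 0 0

After press 4 at (1,2):
0 0 0 0
0 0 0 0
0 0 0 0
0 0 0 0
0 0 0 0

Lights still on: 0

Answer: yes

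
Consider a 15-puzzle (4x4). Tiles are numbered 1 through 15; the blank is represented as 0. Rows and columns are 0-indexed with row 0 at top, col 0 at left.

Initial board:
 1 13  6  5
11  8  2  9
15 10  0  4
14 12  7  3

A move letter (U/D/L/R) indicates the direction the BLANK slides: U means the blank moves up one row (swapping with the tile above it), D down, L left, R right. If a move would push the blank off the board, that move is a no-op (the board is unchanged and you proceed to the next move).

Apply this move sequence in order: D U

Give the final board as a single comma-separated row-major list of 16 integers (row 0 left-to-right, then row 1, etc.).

Answer: 1, 13, 6, 5, 11, 8, 2, 9, 15, 10, 0, 4, 14, 12, 7, 3

Derivation:
After move 1 (D):
 1 13  6  5
11  8  2  9
15 10  7  4
14 12  0  3

After move 2 (U):
 1 13  6  5
11  8  2  9
15 10  0  4
14 12  7  3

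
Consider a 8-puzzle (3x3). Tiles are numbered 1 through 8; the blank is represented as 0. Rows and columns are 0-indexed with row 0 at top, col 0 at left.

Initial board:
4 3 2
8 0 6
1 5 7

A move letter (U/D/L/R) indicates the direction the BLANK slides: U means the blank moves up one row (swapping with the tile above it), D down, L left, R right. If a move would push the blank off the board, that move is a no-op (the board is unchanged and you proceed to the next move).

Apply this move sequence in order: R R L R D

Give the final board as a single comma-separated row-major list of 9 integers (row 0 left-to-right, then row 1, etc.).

After move 1 (R):
4 3 2
8 6 0
1 5 7

After move 2 (R):
4 3 2
8 6 0
1 5 7

After move 3 (L):
4 3 2
8 0 6
1 5 7

After move 4 (R):
4 3 2
8 6 0
1 5 7

After move 5 (D):
4 3 2
8 6 7
1 5 0

Answer: 4, 3, 2, 8, 6, 7, 1, 5, 0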